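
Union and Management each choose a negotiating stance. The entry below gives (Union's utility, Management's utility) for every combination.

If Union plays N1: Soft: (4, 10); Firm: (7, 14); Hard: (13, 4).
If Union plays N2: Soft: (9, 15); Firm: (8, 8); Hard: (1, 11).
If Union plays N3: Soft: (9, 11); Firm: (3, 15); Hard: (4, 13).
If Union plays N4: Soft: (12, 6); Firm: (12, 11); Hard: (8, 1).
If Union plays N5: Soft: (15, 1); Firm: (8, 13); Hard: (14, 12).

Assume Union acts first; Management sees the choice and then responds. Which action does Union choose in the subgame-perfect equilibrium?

N4

Work backward from Management's decision.
- N1: Management compares 10, 14, 4 and picks Firm; Union would get 7.
- N2: Management compares 15, 8, 11 and picks Soft; Union would get 9.
- N3: Management compares 11, 15, 13 and picks Firm; Union would get 3.
- N4: Management compares 6, 11, 1 and picks Firm; Union would get 12.
- N5: Management compares 1, 13, 12 and picks Firm; Union would get 8.
Among 7, 9, 3, 12, 8, the best is 12 at N4. Subgame-perfect outcome: (N4, Firm) with payoffs (12, 11).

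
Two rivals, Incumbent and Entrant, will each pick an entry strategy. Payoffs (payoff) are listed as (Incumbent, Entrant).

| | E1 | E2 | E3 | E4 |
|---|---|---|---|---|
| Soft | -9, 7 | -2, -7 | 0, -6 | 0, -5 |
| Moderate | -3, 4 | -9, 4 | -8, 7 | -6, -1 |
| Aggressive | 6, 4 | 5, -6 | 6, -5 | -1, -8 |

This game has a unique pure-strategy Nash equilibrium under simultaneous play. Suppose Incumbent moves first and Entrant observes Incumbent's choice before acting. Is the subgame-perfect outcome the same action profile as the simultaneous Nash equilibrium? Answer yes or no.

yes

Backward induction with Incumbent moving first.
- Soft: Entrant compares 7, -7, -6, -5 and picks E1; Incumbent would get -9.
- Moderate: Entrant compares 4, 4, 7, -1 and picks E3; Incumbent would get -8.
- Aggressive: Entrant compares 4, -6, -5, -8 and picks E1; Incumbent would get 6.
Incumbent's induced payoffs are -9, -8, 6, so Incumbent commits to Aggressive. Subgame-perfect outcome: (Aggressive, E1) with payoffs (6, 4).
For the simultaneous game, intersect best replies.
Incumbent's best replies: E1→Aggressive; E2→Aggressive; E3→Aggressive; E4→Soft.
Entrant's best replies: Soft→E1; Moderate→E3; Aggressive→E1.
Only (Aggressive, E1) has each player best-responding; Nash payoffs (6, 4).
Sequential outcome (Aggressive, E1) coincides with the Nash profile (Aggressive, E1).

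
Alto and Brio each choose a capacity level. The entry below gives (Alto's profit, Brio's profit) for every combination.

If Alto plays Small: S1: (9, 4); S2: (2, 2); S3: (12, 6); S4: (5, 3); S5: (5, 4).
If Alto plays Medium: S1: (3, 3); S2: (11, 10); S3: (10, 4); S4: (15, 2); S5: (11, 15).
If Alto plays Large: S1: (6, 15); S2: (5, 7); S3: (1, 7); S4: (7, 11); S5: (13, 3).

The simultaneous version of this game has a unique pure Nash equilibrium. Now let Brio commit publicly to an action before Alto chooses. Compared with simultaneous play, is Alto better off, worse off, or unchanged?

worse off

Backward induction with Brio moving first.
- S1 → Alto plays Small (best of 9, 3, 6); Brio gets 4.
- S2 → Alto plays Medium (best of 2, 11, 5); Brio gets 10.
- S3 → Alto plays Small (best of 12, 10, 1); Brio gets 6.
- S4 → Alto plays Medium (best of 5, 15, 7); Brio gets 2.
- S5 → Alto plays Large (best of 5, 11, 13); Brio gets 3.
Among 4, 10, 6, 2, 3, the best is 10 at S2. Subgame-perfect outcome: (Medium, S2) with payoffs (11, 10).
Now find the simultaneous Nash equilibrium.
Alto's best replies: S1→Small; S2→Medium; S3→Small; S4→Medium; S5→Large.
Brio's best replies: Small→S3; Medium→S5; Large→S1.
The unique mutual best reply is (Small, S3), giving (12, 6).
Alto earns 11 sequentially versus 12 at the Nash outcome: worse off.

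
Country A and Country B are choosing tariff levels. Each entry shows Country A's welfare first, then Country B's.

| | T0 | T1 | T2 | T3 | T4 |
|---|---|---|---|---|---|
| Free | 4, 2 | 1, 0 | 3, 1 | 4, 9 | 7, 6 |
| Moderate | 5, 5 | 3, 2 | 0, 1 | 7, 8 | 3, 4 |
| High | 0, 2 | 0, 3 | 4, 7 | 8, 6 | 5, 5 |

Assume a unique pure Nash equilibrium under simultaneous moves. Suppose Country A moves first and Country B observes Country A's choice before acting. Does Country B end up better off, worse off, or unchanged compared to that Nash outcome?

better off

Country B best-responds to each possible Country A move:
- Free: Country B compares 2, 0, 1, 9, 6 and picks T3; Country A would get 4.
- Moderate: Country B compares 5, 2, 1, 8, 4 and picks T3; Country A would get 7.
- High: Country B compares 2, 3, 7, 6, 5 and picks T2; Country A would get 4.
Country A's induced payoffs are 4, 7, 4, so Country A commits to Moderate. Subgame-perfect outcome: (Moderate, T3) with payoffs (7, 8).
For the simultaneous game, intersect best replies.
Country A's best replies: T0→Moderate; T1→Moderate; T2→High; T3→High; T4→Free.
Country B's best replies: Free→T3; Moderate→T3; High→T2.
The unique mutual best reply is (High, T2), giving (4, 7).
Country B earns 8 sequentially versus 7 at the Nash outcome: better off.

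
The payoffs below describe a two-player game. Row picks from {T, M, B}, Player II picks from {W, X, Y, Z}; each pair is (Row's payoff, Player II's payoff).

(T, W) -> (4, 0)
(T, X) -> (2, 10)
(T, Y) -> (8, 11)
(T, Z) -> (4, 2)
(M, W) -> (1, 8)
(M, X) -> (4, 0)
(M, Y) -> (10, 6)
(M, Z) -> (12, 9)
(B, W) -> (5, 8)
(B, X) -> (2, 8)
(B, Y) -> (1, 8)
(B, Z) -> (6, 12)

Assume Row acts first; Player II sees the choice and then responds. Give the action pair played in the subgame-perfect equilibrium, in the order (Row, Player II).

Solve by backward induction (Row leads).
- T → Player II plays Y (best of 0, 10, 11, 2); Row gets 8.
- M → Player II plays Z (best of 8, 0, 6, 9); Row gets 12.
- B → Player II plays Z (best of 8, 8, 8, 12); Row gets 6.
Among 8, 12, 6, the best is 12 at M. Subgame-perfect outcome: (M, Z) with payoffs (12, 9).

(M, Z)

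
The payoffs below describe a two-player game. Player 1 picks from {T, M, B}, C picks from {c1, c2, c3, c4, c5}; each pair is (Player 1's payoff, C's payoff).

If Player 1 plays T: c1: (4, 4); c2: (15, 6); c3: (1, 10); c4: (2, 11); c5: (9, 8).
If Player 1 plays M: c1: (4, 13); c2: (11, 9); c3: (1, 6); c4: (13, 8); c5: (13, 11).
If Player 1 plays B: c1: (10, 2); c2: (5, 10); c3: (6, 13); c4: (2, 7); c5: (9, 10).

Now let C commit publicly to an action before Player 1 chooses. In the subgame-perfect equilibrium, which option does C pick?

Backward induction with C moving first.
- c1: BR = B, leader payoff 2.
- c2: BR = T, leader payoff 6.
- c3: BR = B, leader payoff 13.
- c4: BR = M, leader payoff 8.
- c5: BR = M, leader payoff 11.
Among 2, 6, 13, 8, 11, the best is 13 at c3. Subgame-perfect outcome: (B, c3) with payoffs (6, 13).

c3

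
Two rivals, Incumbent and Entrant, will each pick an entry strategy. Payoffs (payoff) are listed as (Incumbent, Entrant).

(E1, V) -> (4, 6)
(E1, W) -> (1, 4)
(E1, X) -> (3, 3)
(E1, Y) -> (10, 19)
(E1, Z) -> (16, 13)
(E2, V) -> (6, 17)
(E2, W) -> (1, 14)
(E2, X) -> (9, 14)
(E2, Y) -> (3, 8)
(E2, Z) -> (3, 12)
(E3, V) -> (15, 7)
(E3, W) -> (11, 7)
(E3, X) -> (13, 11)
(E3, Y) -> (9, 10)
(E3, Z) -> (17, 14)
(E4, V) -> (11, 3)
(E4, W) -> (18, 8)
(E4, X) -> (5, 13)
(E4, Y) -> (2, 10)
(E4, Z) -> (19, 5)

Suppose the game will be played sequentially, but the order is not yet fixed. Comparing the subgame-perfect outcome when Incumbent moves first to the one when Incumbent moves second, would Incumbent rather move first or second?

If Incumbent leads: Entrant's best replies are E1→Y, E2→V, E3→Z, E4→X; Incumbent's induced payoffs 10, 6, 17, 5; outcome (E3, Z), payoffs (17, 14).
If Entrant leads: Incumbent's best replies are V→E3, W→E4, X→E3, Y→E1, Z→E4; Entrant's induced payoffs 7, 8, 11, 19, 5; outcome (E1, Y), payoffs (10, 19).
Incumbent gets 17 moving first and 10 moving second, so Incumbent prefers to move first.

first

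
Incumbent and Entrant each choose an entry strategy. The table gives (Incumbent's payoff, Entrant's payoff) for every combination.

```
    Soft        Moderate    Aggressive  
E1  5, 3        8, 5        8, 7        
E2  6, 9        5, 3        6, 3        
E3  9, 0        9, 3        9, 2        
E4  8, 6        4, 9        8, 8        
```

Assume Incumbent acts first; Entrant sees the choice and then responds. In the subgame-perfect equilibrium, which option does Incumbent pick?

Entrant best-responds to each possible Incumbent move:
- E1 → Entrant plays Aggressive (best of 3, 5, 7); Incumbent gets 8.
- E2 → Entrant plays Soft (best of 9, 3, 3); Incumbent gets 6.
- E3 → Entrant plays Moderate (best of 0, 3, 2); Incumbent gets 9.
- E4 → Entrant plays Moderate (best of 6, 9, 8); Incumbent gets 4.
Incumbent's induced payoffs are 8, 6, 9, 4, so Incumbent commits to E3. Subgame-perfect outcome: (E3, Moderate) with payoffs (9, 3).

E3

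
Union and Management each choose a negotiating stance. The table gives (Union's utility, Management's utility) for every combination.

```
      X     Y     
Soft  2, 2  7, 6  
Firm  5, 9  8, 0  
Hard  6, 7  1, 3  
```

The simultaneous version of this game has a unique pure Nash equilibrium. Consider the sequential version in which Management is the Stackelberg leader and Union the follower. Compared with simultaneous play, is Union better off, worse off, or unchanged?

unchanged

Work backward from Union's decision.
- X → Union plays Hard (best of 2, 5, 6); Management gets 7.
- Y → Union plays Firm (best of 7, 8, 1); Management gets 0.
Among 7, 0, the best is 7 at X. Subgame-perfect outcome: (Hard, X) with payoffs (6, 7).
Now find the simultaneous Nash equilibrium.
Union's best replies: X→Hard; Y→Firm.
Management's best replies: Soft→Y; Firm→X; Hard→X.
Only (Hard, X) has each player best-responding; Nash payoffs (6, 7).
Union earns 6 sequentially versus 6 at the Nash outcome: unchanged.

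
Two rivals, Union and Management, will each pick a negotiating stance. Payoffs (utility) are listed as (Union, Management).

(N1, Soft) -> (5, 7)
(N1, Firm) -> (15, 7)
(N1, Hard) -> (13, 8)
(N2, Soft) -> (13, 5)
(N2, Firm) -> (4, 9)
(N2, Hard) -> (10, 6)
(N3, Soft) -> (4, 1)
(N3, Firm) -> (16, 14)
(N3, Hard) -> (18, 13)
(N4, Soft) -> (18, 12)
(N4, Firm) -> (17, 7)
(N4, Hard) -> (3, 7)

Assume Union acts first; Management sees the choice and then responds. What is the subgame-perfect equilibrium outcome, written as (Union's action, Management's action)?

(N4, Soft)

Backward induction with Union moving first.
- N1: BR = Hard, leader payoff 13.
- N2: BR = Firm, leader payoff 4.
- N3: BR = Firm, leader payoff 16.
- N4: BR = Soft, leader payoff 18.
Maximizing over 13, 4, 16, 18, Union chooses N4. Subgame-perfect outcome: (N4, Soft) with payoffs (18, 12).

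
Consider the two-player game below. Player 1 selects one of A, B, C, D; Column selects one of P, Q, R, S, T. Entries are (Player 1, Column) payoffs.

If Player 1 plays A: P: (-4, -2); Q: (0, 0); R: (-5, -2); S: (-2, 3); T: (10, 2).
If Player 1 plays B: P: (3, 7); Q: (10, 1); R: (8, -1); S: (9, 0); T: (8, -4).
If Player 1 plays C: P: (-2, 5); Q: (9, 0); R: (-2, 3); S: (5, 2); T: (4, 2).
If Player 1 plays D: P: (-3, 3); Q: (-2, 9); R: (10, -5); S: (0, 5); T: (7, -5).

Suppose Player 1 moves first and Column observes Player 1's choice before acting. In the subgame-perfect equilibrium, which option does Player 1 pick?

Work backward from Column's decision.
- A: BR = S, leader payoff -2.
- B: BR = P, leader payoff 3.
- C: BR = P, leader payoff -2.
- D: BR = Q, leader payoff -2.
Player 1's induced payoffs are -2, 3, -2, -2, so Player 1 commits to B. Subgame-perfect outcome: (B, P) with payoffs (3, 7).

B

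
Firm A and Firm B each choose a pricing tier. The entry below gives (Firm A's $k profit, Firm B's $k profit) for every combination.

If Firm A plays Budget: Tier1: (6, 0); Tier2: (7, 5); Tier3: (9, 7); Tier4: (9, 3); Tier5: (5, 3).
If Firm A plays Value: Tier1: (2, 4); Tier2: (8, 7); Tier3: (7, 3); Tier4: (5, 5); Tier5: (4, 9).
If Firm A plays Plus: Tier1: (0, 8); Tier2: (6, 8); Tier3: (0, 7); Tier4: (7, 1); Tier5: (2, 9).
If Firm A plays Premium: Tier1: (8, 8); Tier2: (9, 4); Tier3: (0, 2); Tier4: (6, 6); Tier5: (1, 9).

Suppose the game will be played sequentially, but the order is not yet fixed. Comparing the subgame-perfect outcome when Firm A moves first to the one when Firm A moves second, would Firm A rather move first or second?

first

If Firm A leads: Firm B's best replies are Budget→Tier3, Value→Tier5, Plus→Tier5, Premium→Tier5; Firm A's induced payoffs 9, 4, 2, 1; outcome (Budget, Tier3), payoffs (9, 7).
If Firm B leads: Firm A's best replies are Tier1→Premium, Tier2→Premium, Tier3→Budget, Tier4→Budget, Tier5→Budget; Firm B's induced payoffs 8, 4, 7, 3, 3; outcome (Premium, Tier1), payoffs (8, 8).
Firm A gets 9 moving first and 8 moving second, so Firm A prefers to move first.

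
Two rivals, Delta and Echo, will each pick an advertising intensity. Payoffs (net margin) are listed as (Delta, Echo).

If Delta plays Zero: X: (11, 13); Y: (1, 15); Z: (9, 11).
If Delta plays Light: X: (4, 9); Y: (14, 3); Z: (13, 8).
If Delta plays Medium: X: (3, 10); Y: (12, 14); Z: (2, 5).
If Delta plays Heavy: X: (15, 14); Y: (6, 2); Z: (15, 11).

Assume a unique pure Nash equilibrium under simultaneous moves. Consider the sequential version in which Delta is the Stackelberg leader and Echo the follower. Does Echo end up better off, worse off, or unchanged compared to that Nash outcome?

Solve by backward induction (Delta leads).
- Zero: Echo compares 13, 15, 11 and picks Y; Delta would get 1.
- Light: Echo compares 9, 3, 8 and picks X; Delta would get 4.
- Medium: Echo compares 10, 14, 5 and picks Y; Delta would get 12.
- Heavy: Echo compares 14, 2, 11 and picks X; Delta would get 15.
Among 1, 4, 12, 15, the best is 15 at Heavy. Subgame-perfect outcome: (Heavy, X) with payoffs (15, 14).
Now find the simultaneous Nash equilibrium.
Delta's best replies: X→Heavy; Y→Light; Z→Heavy.
Echo's best replies: Zero→Y; Light→X; Medium→Y; Heavy→X.
The unique mutual best reply is (Heavy, X), giving (15, 14).
Echo earns 14 sequentially versus 14 at the Nash outcome: unchanged.

unchanged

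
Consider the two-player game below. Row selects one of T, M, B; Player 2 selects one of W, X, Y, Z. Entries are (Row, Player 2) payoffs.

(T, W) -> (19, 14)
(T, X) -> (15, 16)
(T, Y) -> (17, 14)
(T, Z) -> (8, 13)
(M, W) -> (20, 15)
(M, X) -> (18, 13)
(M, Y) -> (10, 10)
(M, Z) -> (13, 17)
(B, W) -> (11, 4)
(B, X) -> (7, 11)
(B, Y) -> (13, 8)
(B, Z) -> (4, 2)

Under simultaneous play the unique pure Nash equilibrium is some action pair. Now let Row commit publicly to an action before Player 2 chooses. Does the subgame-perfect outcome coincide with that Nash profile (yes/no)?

Work backward from Player 2's decision.
- T: BR = X, leader payoff 15.
- M: BR = Z, leader payoff 13.
- B: BR = X, leader payoff 7.
Maximizing over 15, 13, 7, Row chooses T. Subgame-perfect outcome: (T, X) with payoffs (15, 16).
For the simultaneous game, intersect best replies.
Row's best replies: W→M; X→M; Y→T; Z→M.
Player 2's best replies: T→X; M→Z; B→X.
Only (M, Z) has each player best-responding; Nash payoffs (13, 17).
Sequential outcome (T, X) differs from the Nash profile (M, Z).

no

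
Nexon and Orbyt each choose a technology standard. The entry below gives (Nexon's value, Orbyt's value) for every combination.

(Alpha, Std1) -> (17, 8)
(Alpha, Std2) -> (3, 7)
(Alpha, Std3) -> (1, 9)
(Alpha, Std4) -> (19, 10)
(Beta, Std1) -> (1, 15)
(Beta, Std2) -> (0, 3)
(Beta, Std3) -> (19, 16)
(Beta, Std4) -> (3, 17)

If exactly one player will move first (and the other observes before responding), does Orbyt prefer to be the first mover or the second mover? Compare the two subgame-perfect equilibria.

If Nexon leads: Orbyt's best replies are Alpha→Std4, Beta→Std4; Nexon's induced payoffs 19, 3; outcome (Alpha, Std4), payoffs (19, 10).
If Orbyt leads: Nexon's best replies are Std1→Alpha, Std2→Alpha, Std3→Beta, Std4→Alpha; Orbyt's induced payoffs 8, 7, 16, 10; outcome (Beta, Std3), payoffs (19, 16).
Orbyt gets 16 moving first and 10 moving second, so Orbyt prefers to move first.

first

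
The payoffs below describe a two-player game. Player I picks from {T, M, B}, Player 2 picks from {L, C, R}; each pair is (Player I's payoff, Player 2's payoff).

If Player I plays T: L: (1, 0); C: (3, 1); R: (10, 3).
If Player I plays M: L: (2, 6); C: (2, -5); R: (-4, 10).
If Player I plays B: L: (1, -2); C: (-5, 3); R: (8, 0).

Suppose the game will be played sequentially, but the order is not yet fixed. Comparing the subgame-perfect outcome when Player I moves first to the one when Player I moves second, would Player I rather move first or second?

If Player I leads: Player 2's best replies are T→R, M→R, B→C; Player I's induced payoffs 10, -4, -5; outcome (T, R), payoffs (10, 3).
If Player 2 leads: Player I's best replies are L→M, C→T, R→T; Player 2's induced payoffs 6, 1, 3; outcome (M, L), payoffs (2, 6).
Player I gets 10 moving first and 2 moving second, so Player I prefers to move first.

first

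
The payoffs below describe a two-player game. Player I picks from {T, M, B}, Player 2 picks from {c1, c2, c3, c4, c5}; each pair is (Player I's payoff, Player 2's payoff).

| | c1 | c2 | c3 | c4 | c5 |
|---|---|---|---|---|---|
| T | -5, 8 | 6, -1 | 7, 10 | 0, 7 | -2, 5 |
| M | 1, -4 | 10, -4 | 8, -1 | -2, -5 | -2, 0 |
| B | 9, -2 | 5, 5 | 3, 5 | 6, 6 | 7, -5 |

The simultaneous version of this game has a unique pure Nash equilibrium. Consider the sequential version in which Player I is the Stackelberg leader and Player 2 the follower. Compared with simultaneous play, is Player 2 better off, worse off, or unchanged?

Work backward from Player 2's decision.
- T: Player 2 compares 8, -1, 10, 7, 5 and picks c3; Player I would get 7.
- M: Player 2 compares -4, -4, -1, -5, 0 and picks c5; Player I would get -2.
- B: Player 2 compares -2, 5, 5, 6, -5 and picks c4; Player I would get 6.
Player I's induced payoffs are 7, -2, 6, so Player I commits to T. Subgame-perfect outcome: (T, c3) with payoffs (7, 10).
Under simultaneous play:
Player I's best replies: c1→B; c2→M; c3→M; c4→B; c5→B.
Player 2's best replies: T→c3; M→c5; B→c4.
The unique mutual best reply is (B, c4), giving (6, 6).
Player 2 earns 10 sequentially versus 6 at the Nash outcome: better off.

better off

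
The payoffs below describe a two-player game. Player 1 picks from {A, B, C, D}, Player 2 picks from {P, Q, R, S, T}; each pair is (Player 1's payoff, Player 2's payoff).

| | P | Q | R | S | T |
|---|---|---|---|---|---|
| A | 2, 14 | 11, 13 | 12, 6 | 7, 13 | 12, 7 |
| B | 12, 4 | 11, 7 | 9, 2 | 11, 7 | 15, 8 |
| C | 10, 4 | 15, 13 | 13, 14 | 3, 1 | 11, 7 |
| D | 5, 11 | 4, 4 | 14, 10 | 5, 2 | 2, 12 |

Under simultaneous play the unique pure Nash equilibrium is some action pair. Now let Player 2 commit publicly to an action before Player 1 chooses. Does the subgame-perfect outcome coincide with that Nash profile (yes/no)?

Solve by backward induction (Player 2 leads).
- P: BR = B, leader payoff 4.
- Q: BR = C, leader payoff 13.
- R: BR = D, leader payoff 10.
- S: BR = B, leader payoff 7.
- T: BR = B, leader payoff 8.
Maximizing over 4, 13, 10, 7, 8, Player 2 chooses Q. Subgame-perfect outcome: (C, Q) with payoffs (15, 13).
Under simultaneous play:
Player 1's best replies: P→B; Q→C; R→D; S→B; T→B.
Player 2's best replies: A→P; B→T; C→R; D→T.
The unique mutual best reply is (B, T), giving (15, 8).
Sequential outcome (C, Q) differs from the Nash profile (B, T).

no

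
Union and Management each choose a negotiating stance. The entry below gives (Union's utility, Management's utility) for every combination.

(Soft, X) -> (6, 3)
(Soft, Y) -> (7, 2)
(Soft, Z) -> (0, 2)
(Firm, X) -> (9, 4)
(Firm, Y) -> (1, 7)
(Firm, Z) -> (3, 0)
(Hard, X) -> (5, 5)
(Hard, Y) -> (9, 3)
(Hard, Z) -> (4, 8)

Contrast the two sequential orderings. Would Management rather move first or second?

first

If Union leads: Management's best replies are Soft→X, Firm→Y, Hard→Z; Union's induced payoffs 6, 1, 4; outcome (Soft, X), payoffs (6, 3).
If Management leads: Union's best replies are X→Firm, Y→Hard, Z→Hard; Management's induced payoffs 4, 3, 8; outcome (Hard, Z), payoffs (4, 8).
Management gets 8 moving first and 3 moving second, so Management prefers to move first.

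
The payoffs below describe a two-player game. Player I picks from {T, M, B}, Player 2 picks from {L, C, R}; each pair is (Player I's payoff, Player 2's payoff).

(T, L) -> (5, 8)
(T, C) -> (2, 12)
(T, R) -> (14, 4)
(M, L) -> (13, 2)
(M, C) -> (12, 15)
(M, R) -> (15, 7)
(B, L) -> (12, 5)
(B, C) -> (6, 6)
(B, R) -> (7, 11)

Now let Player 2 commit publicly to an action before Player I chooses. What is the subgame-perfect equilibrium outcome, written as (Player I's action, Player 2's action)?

Player I best-responds to each possible Player 2 move:
- L: BR = M, leader payoff 2.
- C: BR = M, leader payoff 15.
- R: BR = M, leader payoff 7.
Among 2, 15, 7, the best is 15 at C. Subgame-perfect outcome: (M, C) with payoffs (12, 15).

(M, C)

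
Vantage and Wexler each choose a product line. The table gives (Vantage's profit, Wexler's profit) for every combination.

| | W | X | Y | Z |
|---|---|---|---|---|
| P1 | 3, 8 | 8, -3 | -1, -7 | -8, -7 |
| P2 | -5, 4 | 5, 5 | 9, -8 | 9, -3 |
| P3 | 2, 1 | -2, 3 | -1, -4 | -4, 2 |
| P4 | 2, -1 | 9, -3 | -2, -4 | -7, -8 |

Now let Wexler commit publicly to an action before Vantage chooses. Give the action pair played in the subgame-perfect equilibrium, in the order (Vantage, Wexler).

(P1, W)

Backward induction with Wexler moving first.
- W: BR = P1, leader payoff 8.
- X: BR = P4, leader payoff -3.
- Y: BR = P2, leader payoff -8.
- Z: BR = P2, leader payoff -3.
Wexler's induced payoffs are 8, -3, -8, -3, so Wexler commits to W. Subgame-perfect outcome: (P1, W) with payoffs (3, 8).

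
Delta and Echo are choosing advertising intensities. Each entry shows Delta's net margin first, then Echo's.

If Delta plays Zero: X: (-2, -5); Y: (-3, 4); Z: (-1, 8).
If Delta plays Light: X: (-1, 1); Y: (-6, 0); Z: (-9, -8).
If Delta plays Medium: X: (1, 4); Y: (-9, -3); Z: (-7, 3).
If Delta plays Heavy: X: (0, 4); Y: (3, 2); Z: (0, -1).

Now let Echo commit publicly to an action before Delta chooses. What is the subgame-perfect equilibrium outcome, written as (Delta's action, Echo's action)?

(Medium, X)

Solve by backward induction (Echo leads).
- X → Delta plays Medium (best of -2, -1, 1, 0); Echo gets 4.
- Y → Delta plays Heavy (best of -3, -6, -9, 3); Echo gets 2.
- Z → Delta plays Heavy (best of -1, -9, -7, 0); Echo gets -1.
Echo's induced payoffs are 4, 2, -1, so Echo commits to X. Subgame-perfect outcome: (Medium, X) with payoffs (1, 4).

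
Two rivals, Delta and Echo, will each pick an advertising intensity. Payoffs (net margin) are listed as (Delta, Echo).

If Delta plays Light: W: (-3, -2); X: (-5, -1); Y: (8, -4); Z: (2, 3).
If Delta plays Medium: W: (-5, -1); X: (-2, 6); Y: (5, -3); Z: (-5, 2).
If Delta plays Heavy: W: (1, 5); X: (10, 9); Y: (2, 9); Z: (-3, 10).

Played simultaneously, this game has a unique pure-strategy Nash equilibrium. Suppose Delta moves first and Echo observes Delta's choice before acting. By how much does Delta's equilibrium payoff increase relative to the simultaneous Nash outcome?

Echo best-responds to each possible Delta move:
- Light: Echo compares -2, -1, -4, 3 and picks Z; Delta would get 2.
- Medium: Echo compares -1, 6, -3, 2 and picks X; Delta would get -2.
- Heavy: Echo compares 5, 9, 9, 10 and picks Z; Delta would get -3.
Delta's induced payoffs are 2, -2, -3, so Delta commits to Light. Subgame-perfect outcome: (Light, Z) with payoffs (2, 3).
For the simultaneous game, intersect best replies.
Delta's best replies: W→Heavy; X→Heavy; Y→Light; Z→Light.
Echo's best replies: Light→Z; Medium→X; Heavy→Z.
Only (Light, Z) has each player best-responding; Nash payoffs (2, 3).
Delta's commitment gain: 2 − 2 = 0.

0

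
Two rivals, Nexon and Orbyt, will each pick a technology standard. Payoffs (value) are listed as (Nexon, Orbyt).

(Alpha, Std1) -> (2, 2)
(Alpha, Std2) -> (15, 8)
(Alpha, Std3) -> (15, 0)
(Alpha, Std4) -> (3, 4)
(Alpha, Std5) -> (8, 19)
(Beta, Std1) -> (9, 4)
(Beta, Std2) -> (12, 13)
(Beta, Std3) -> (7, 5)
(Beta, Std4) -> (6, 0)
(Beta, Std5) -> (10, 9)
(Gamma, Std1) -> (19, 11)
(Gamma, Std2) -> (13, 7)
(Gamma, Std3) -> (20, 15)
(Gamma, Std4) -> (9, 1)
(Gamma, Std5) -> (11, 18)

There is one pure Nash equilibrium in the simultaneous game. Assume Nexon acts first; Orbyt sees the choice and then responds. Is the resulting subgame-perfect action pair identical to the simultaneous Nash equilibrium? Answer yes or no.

Work backward from Orbyt's decision.
- Alpha → Orbyt plays Std5 (best of 2, 8, 0, 4, 19); Nexon gets 8.
- Beta → Orbyt plays Std2 (best of 4, 13, 5, 0, 9); Nexon gets 12.
- Gamma → Orbyt plays Std5 (best of 11, 7, 15, 1, 18); Nexon gets 11.
Maximizing over 8, 12, 11, Nexon chooses Beta. Subgame-perfect outcome: (Beta, Std2) with payoffs (12, 13).
For the simultaneous game, intersect best replies.
Nexon's best replies: Std1→Gamma; Std2→Alpha; Std3→Gamma; Std4→Gamma; Std5→Gamma.
Orbyt's best replies: Alpha→Std5; Beta→Std2; Gamma→Std5.
The unique mutual best reply is (Gamma, Std5), giving (11, 18).
Sequential outcome (Beta, Std2) differs from the Nash profile (Gamma, Std5).

no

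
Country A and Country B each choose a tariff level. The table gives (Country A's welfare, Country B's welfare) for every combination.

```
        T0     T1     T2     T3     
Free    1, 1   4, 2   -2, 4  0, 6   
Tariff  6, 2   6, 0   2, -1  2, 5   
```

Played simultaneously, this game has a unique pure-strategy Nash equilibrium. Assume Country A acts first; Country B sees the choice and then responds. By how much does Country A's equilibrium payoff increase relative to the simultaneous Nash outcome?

0

Country B best-responds to each possible Country A move:
- Free: BR = T3, leader payoff 0.
- Tariff: BR = T3, leader payoff 2.
Country A's induced payoffs are 0, 2, so Country A commits to Tariff. Subgame-perfect outcome: (Tariff, T3) with payoffs (2, 5).
Under simultaneous play:
Country A's best replies: T0→Tariff; T1→Tariff; T2→Tariff; T3→Tariff.
Country B's best replies: Free→T3; Tariff→T3.
Only (Tariff, T3) has each player best-responding; Nash payoffs (2, 5).
Country A's commitment gain: 2 − 2 = 0.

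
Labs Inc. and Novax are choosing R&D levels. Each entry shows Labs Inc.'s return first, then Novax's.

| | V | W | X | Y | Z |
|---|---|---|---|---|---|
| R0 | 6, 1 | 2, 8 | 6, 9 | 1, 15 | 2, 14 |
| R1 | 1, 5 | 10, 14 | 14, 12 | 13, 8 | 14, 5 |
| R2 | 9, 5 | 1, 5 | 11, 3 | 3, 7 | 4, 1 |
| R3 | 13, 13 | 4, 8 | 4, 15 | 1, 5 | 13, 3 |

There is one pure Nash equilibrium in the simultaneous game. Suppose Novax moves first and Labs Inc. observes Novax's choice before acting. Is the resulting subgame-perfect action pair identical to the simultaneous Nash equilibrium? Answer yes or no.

Backward induction with Novax moving first.
- V: Labs Inc. compares 6, 1, 9, 13 and picks R3; Novax would get 13.
- W: Labs Inc. compares 2, 10, 1, 4 and picks R1; Novax would get 14.
- X: Labs Inc. compares 6, 14, 11, 4 and picks R1; Novax would get 12.
- Y: Labs Inc. compares 1, 13, 3, 1 and picks R1; Novax would get 8.
- Z: Labs Inc. compares 2, 14, 4, 13 and picks R1; Novax would get 5.
Novax's induced payoffs are 13, 14, 12, 8, 5, so Novax commits to W. Subgame-perfect outcome: (R1, W) with payoffs (10, 14).
For the simultaneous game, intersect best replies.
Labs Inc.'s best replies: V→R3; W→R1; X→R1; Y→R1; Z→R1.
Novax's best replies: R0→Y; R1→W; R2→Y; R3→X.
The unique mutual best reply is (R1, W), giving (10, 14).
Sequential outcome (R1, W) coincides with the Nash profile (R1, W).

yes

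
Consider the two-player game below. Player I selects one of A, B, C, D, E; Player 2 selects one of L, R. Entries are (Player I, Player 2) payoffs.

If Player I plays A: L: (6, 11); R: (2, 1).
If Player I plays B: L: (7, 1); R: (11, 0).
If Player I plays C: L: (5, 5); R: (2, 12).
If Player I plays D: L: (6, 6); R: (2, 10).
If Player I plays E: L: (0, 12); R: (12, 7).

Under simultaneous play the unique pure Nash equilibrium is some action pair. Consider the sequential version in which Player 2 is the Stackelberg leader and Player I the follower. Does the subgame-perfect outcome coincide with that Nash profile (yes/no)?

Work backward from Player I's decision.
- L → Player I plays B (best of 6, 7, 5, 6, 0); Player 2 gets 1.
- R → Player I plays E (best of 2, 11, 2, 2, 12); Player 2 gets 7.
Maximizing over 1, 7, Player 2 chooses R. Subgame-perfect outcome: (E, R) with payoffs (12, 7).
Under simultaneous play:
Player I's best replies: L→B; R→E.
Player 2's best replies: A→L; B→L; C→R; D→R; E→L.
Only (B, L) has each player best-responding; Nash payoffs (7, 1).
Sequential outcome (E, R) differs from the Nash profile (B, L).

no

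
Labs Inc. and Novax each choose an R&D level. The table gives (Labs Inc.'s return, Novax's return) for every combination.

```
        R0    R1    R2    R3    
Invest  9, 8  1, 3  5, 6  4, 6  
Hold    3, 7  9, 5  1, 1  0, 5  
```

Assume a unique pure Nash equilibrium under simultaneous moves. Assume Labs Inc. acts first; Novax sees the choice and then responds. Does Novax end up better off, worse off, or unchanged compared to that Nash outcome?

Solve by backward induction (Labs Inc. leads).
- Invest: BR = R0, leader payoff 9.
- Hold: BR = R0, leader payoff 3.
Maximizing over 9, 3, Labs Inc. chooses Invest. Subgame-perfect outcome: (Invest, R0) with payoffs (9, 8).
Now find the simultaneous Nash equilibrium.
Labs Inc.'s best replies: R0→Invest; R1→Hold; R2→Invest; R3→Invest.
Novax's best replies: Invest→R0; Hold→R0.
Only (Invest, R0) has each player best-responding; Nash payoffs (9, 8).
Novax earns 8 sequentially versus 8 at the Nash outcome: unchanged.

unchanged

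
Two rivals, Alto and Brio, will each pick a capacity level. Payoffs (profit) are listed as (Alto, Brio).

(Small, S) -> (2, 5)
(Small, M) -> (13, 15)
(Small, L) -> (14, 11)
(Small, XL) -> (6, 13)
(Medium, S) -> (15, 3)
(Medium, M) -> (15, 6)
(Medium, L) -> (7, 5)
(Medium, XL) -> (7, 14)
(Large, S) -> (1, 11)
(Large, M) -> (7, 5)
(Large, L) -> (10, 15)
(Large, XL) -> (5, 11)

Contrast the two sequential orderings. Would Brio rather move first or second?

second

If Alto leads: Brio's best replies are Small→M, Medium→XL, Large→L; Alto's induced payoffs 13, 7, 10; outcome (Small, M), payoffs (13, 15).
If Brio leads: Alto's best replies are S→Medium, M→Medium, L→Small, XL→Medium; Brio's induced payoffs 3, 6, 11, 14; outcome (Medium, XL), payoffs (7, 14).
Brio gets 14 moving first and 15 moving second, so Brio prefers to move second.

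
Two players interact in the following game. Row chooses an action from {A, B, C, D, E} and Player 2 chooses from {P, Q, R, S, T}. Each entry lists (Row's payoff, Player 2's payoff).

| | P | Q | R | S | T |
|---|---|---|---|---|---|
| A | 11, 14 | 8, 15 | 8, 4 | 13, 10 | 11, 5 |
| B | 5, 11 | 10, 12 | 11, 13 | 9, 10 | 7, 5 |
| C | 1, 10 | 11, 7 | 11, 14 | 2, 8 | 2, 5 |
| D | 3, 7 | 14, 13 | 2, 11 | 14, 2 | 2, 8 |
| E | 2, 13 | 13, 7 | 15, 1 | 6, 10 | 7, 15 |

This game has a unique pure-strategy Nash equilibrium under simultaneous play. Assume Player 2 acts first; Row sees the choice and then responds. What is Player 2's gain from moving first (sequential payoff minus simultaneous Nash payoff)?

1

Row best-responds to each possible Player 2 move:
- P → Row plays A (best of 11, 5, 1, 3, 2); Player 2 gets 14.
- Q → Row plays D (best of 8, 10, 11, 14, 13); Player 2 gets 13.
- R → Row plays E (best of 8, 11, 11, 2, 15); Player 2 gets 1.
- S → Row plays D (best of 13, 9, 2, 14, 6); Player 2 gets 2.
- T → Row plays A (best of 11, 7, 2, 2, 7); Player 2 gets 5.
Maximizing over 14, 13, 1, 2, 5, Player 2 chooses P. Subgame-perfect outcome: (A, P) with payoffs (11, 14).
Under simultaneous play:
Row's best replies: P→A; Q→D; R→E; S→D; T→A.
Player 2's best replies: A→Q; B→R; C→R; D→Q; E→T.
The unique mutual best reply is (D, Q), giving (14, 13).
Player 2's commitment gain: 14 − 13 = 1.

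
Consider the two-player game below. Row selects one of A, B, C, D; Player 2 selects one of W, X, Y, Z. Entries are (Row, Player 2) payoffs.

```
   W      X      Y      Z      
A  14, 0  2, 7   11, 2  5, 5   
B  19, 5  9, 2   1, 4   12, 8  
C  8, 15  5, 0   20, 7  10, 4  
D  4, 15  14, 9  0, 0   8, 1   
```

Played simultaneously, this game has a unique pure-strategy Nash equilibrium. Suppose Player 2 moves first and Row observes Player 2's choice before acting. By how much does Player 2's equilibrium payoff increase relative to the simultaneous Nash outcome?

Row best-responds to each possible Player 2 move:
- W: BR = B, leader payoff 5.
- X: BR = D, leader payoff 9.
- Y: BR = C, leader payoff 7.
- Z: BR = B, leader payoff 8.
Maximizing over 5, 9, 7, 8, Player 2 chooses X. Subgame-perfect outcome: (D, X) with payoffs (14, 9).
For the simultaneous game, intersect best replies.
Row's best replies: W→B; X→D; Y→C; Z→B.
Player 2's best replies: A→X; B→Z; C→W; D→W.
Only (B, Z) has each player best-responding; Nash payoffs (12, 8).
Player 2's commitment gain: 9 − 8 = 1.

1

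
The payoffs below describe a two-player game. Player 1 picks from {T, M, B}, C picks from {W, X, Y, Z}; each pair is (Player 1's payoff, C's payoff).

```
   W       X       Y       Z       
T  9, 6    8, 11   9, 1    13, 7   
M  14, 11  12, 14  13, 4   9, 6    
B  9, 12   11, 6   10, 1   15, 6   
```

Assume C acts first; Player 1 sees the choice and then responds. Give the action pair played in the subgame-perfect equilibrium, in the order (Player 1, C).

Work backward from Player 1's decision.
- W: BR = M, leader payoff 11.
- X: BR = M, leader payoff 14.
- Y: BR = M, leader payoff 4.
- Z: BR = B, leader payoff 6.
C's induced payoffs are 11, 14, 4, 6, so C commits to X. Subgame-perfect outcome: (M, X) with payoffs (12, 14).

(M, X)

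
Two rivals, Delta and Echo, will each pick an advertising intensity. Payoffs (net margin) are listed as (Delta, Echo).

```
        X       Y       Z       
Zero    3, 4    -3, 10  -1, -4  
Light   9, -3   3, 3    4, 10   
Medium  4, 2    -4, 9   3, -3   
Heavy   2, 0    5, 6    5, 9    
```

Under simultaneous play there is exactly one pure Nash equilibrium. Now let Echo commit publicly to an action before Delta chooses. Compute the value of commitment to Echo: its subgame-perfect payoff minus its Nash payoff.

Work backward from Delta's decision.
- X: BR = Light, leader payoff -3.
- Y: BR = Heavy, leader payoff 6.
- Z: BR = Heavy, leader payoff 9.
Among -3, 6, 9, the best is 9 at Z. Subgame-perfect outcome: (Heavy, Z) with payoffs (5, 9).
For the simultaneous game, intersect best replies.
Delta's best replies: X→Light; Y→Heavy; Z→Heavy.
Echo's best replies: Zero→Y; Light→Z; Medium→Y; Heavy→Z.
The unique mutual best reply is (Heavy, Z), giving (5, 9).
Echo's commitment gain: 9 − 9 = 0.

0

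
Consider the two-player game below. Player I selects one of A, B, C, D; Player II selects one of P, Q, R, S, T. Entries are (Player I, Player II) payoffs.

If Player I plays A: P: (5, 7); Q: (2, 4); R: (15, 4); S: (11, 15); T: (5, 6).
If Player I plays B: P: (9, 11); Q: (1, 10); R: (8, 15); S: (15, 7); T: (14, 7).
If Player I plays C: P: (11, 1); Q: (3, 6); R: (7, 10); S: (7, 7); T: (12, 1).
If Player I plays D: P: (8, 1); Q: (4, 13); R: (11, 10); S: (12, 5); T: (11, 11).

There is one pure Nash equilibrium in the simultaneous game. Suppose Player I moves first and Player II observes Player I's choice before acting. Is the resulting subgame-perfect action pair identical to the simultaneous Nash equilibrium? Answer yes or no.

no

Work backward from Player II's decision.
- A: BR = S, leader payoff 11.
- B: BR = R, leader payoff 8.
- C: BR = R, leader payoff 7.
- D: BR = Q, leader payoff 4.
Maximizing over 11, 8, 7, 4, Player I chooses A. Subgame-perfect outcome: (A, S) with payoffs (11, 15).
Under simultaneous play:
Player I's best replies: P→C; Q→D; R→A; S→B; T→B.
Player II's best replies: A→S; B→R; C→R; D→Q.
The unique mutual best reply is (D, Q), giving (4, 13).
Sequential outcome (A, S) differs from the Nash profile (D, Q).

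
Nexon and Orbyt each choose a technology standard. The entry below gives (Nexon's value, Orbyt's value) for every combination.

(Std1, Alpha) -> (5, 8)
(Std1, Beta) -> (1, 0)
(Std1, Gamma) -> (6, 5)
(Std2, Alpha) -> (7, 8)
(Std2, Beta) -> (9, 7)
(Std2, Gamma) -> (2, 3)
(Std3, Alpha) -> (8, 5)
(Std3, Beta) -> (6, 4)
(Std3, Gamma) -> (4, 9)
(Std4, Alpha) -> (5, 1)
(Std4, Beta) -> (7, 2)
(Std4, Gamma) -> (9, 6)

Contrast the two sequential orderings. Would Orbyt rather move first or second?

If Nexon leads: Orbyt's best replies are Std1→Alpha, Std2→Alpha, Std3→Gamma, Std4→Gamma; Nexon's induced payoffs 5, 7, 4, 9; outcome (Std4, Gamma), payoffs (9, 6).
If Orbyt leads: Nexon's best replies are Alpha→Std3, Beta→Std2, Gamma→Std4; Orbyt's induced payoffs 5, 7, 6; outcome (Std2, Beta), payoffs (9, 7).
Orbyt gets 7 moving first and 6 moving second, so Orbyt prefers to move first.

first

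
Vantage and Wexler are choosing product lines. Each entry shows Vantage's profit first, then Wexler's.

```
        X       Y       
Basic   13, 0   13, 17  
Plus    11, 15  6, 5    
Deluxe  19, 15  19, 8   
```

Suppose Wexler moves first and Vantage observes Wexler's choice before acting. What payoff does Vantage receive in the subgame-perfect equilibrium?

Work backward from Vantage's decision.
- X → Vantage plays Deluxe (best of 13, 11, 19); Wexler gets 15.
- Y → Vantage plays Deluxe (best of 13, 6, 19); Wexler gets 8.
Wexler's induced payoffs are 15, 8, so Wexler commits to X. Subgame-perfect outcome: (Deluxe, X) with payoffs (19, 15).

19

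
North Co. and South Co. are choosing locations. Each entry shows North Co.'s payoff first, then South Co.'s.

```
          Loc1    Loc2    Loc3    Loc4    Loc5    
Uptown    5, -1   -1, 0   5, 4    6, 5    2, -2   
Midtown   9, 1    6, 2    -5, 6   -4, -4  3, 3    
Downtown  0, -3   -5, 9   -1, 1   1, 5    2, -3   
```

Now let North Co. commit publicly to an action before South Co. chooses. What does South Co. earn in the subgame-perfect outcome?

5

Backward induction with North Co. moving first.
- Uptown: South Co. compares -1, 0, 4, 5, -2 and picks Loc4; North Co. would get 6.
- Midtown: South Co. compares 1, 2, 6, -4, 3 and picks Loc3; North Co. would get -5.
- Downtown: South Co. compares -3, 9, 1, 5, -3 and picks Loc2; North Co. would get -5.
North Co.'s induced payoffs are 6, -5, -5, so North Co. commits to Uptown. Subgame-perfect outcome: (Uptown, Loc4) with payoffs (6, 5).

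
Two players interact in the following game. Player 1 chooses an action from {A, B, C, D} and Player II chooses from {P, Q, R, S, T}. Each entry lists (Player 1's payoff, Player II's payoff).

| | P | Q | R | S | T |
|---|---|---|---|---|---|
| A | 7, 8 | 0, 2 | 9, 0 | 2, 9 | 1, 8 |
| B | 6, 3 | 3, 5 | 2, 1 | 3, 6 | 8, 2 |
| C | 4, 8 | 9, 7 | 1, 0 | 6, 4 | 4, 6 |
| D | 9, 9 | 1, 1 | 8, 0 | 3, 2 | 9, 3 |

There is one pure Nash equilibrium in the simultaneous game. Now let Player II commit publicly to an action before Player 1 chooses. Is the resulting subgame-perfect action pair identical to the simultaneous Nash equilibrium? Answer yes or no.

yes

Player 1 best-responds to each possible Player II move:
- P: Player 1 compares 7, 6, 4, 9 and picks D; Player II would get 9.
- Q: Player 1 compares 0, 3, 9, 1 and picks C; Player II would get 7.
- R: Player 1 compares 9, 2, 1, 8 and picks A; Player II would get 0.
- S: Player 1 compares 2, 3, 6, 3 and picks C; Player II would get 4.
- T: Player 1 compares 1, 8, 4, 9 and picks D; Player II would get 3.
Player II's induced payoffs are 9, 7, 0, 4, 3, so Player II commits to P. Subgame-perfect outcome: (D, P) with payoffs (9, 9).
For the simultaneous game, intersect best replies.
Player 1's best replies: P→D; Q→C; R→A; S→C; T→D.
Player II's best replies: A→S; B→S; C→P; D→P.
The unique mutual best reply is (D, P), giving (9, 9).
Sequential outcome (D, P) coincides with the Nash profile (D, P).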